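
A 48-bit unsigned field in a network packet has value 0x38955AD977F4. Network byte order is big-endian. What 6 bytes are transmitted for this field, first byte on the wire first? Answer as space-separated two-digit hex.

Split into bytes (most-significant first): 38 95 5A D9 77 F4.
Big-endian: lowest address holds the most-significant byte.
So the memory order matches the most-significant-first order: 38 95 5A D9 77 F4.

38 95 5A D9 77 F4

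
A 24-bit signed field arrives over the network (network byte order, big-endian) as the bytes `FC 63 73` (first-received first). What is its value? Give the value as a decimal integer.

Big-endian: lowest address holds the most-significant byte.
The bytes are already most-significant first: 0xFC6373.
Top bit is set, so as a signed 24-bit value this is 0xFC6373 − 2^24 = -236685.

-236685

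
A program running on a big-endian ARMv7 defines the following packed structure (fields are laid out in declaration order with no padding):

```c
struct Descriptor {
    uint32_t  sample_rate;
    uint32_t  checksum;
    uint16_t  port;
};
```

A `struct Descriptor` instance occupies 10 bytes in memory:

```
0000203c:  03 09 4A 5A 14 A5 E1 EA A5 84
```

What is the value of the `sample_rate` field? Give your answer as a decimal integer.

50940506

`sample_rate` is the first field, at byte offset 0, occupying 4 bytes.
Bytes at offsets 0..3: 03 09 4A 5A.
Big-endian stores the most-significant byte at the lowest address.
The bytes are already most-significant first: 0x03094A5A.
0x03094A5A = 50940506.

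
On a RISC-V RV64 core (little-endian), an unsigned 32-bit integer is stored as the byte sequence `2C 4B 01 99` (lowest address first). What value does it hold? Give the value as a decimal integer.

In little-endian order the low byte comes first in memory.
Reassemble most-significant byte first: 99 01 4B 2C → 0x99014B2C.
0x99014B2C = 2566998828.

2566998828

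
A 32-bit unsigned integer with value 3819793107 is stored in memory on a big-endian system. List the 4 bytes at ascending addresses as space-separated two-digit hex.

3819793107 in hexadecimal, padded to 32 bits, is 0xE3AD6AD3.
Split into bytes (most-significant first): E3 AD 6A D3.
In big-endian order the high byte comes first in memory.
So the memory order matches the most-significant-first order: E3 AD 6A D3.

E3 AD 6A D3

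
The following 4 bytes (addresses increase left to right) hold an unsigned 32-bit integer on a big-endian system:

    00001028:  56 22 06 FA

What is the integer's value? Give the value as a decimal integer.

1445070586

Big-endian: lowest address holds the most-significant byte.
The bytes are already most-significant first: 0x562206FA.
0x562206FA = 1445070586.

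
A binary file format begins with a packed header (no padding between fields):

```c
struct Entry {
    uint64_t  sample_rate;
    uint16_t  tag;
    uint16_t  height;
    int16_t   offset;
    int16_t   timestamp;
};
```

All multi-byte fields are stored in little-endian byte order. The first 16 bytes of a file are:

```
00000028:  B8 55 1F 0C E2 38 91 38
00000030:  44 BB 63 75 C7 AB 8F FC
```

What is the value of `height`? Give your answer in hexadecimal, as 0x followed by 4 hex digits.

0x7563

`height` follows `sample_rate` (8 B), `tag` (2 B), so it starts at offset 8 + 2 = 10 and occupies 2 bytes.
Bytes at offsets 10..11: 63 75.
Little-endian stores the least-significant byte at the lowest address.
Reassemble most-significant byte first: 75 63 → 0x7563.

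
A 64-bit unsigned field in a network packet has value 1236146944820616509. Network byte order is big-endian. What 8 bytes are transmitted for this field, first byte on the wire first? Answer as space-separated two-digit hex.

1236146944820616509 in hexadecimal, padded to 64 bits, is 0x1127AD18D0379D3D.
Split into bytes (most-significant first): 11 27 AD 18 D0 37 9D 3D.
In big-endian order the high byte comes first in memory.
So the memory order matches the most-significant-first order: 11 27 AD 18 D0 37 9D 3D.

11 27 AD 18 D0 37 9D 3D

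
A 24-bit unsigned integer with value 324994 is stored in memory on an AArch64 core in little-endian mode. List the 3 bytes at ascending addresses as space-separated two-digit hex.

82 F5 04

324994 in hexadecimal, padded to 24 bits, is 0x04F582.
Split into bytes (most-significant first): 04 F5 82.
Little-endian: lowest address holds the least-significant byte.
So at ascending addresses the bytes are 82 F5 04.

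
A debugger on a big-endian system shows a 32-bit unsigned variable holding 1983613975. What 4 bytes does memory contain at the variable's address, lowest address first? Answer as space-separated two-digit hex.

1983613975 in hexadecimal, padded to 32 bits, is 0x763B8C17.
Split into bytes (most-significant first): 76 3B 8C 17.
Big-endian: lowest address holds the most-significant byte.
So the memory order matches the most-significant-first order: 76 3B 8C 17.

76 3B 8C 17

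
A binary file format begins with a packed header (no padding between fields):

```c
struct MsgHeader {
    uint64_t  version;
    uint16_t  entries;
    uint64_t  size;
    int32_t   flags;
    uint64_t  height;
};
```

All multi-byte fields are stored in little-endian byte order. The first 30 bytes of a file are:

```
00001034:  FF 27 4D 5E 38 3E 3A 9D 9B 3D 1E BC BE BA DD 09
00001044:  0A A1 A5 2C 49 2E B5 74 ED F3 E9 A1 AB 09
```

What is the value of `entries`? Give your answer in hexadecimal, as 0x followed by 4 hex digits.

0x3D9B

`entries` follows `version` (8 bytes), so it starts at byte offset 8 and occupies 2 bytes.
Bytes at offsets 8..9: 9B 3D.
Little-endian: lowest address holds the least-significant byte.
Reassemble most-significant byte first: 3D 9B → 0x3D9B.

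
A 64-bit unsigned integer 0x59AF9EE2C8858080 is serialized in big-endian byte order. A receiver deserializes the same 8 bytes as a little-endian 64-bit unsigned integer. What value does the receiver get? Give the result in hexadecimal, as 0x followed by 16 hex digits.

0x808085C8E29EAF59

Stored big-endian, the bytes at ascending addresses are 59 AF 9E E2 C8 85 80 80.
Read back as little-endian, the first byte is least significant, giving 0x808085C8E29EAF59.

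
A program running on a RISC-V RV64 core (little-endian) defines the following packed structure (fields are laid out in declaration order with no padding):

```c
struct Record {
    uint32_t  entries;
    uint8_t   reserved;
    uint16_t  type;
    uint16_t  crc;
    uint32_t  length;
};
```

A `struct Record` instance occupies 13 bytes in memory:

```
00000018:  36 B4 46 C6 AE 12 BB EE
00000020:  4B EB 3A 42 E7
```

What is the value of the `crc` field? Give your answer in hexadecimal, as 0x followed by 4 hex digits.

`crc` follows `entries` (4 B), `reserved` (1 B), `type` (2 B), so it starts at offset 4 + 1 + 2 = 7 and occupies 2 bytes.
Bytes at offsets 7..8: EE 4B.
Little-endian: lowest address holds the least-significant byte.
Reassemble most-significant byte first: 4B EE → 0x4BEE.

0x4BEE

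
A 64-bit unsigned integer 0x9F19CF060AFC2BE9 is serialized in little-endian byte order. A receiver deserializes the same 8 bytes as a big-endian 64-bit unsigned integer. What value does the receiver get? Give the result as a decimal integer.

Stored little-endian, the bytes at ascending addresses are E9 2B FC 0A 06 CF 19 9F.
Read back as big-endian, the last byte is least significant, giving 0xE92BFC0A06CF199F.
0xE92BFC0A06CF199F = 16801799954829875615.

16801799954829875615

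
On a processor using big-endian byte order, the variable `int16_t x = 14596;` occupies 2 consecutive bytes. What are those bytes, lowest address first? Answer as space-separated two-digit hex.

39 04

14596 in hexadecimal, padded to 16 bits, is 0x3904.
Split into bytes (most-significant first): 39 04.
Big-endian: lowest address holds the most-significant byte.
So the memory order matches the most-significant-first order: 39 04.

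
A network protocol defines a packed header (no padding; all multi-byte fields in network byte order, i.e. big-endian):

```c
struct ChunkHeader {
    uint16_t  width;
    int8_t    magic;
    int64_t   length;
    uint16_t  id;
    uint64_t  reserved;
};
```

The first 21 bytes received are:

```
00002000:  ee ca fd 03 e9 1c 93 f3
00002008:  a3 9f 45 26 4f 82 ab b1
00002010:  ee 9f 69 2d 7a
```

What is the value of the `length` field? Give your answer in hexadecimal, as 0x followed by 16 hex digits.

0x03E91C93F3A39F45

`length` follows `width` (2 B), `magic` (1 B), so it starts at offset 2 + 1 = 3 and occupies 8 bytes.
Bytes at offsets 3..10: 03 E9 1C 93 F3 A3 9F 45.
Big-endian stores the most-significant byte at the lowest address.
The bytes are already most-significant first: 0x03E91C93F3A39F45.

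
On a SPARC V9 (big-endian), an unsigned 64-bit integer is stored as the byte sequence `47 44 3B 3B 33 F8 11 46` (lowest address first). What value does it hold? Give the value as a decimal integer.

5135294600570212678

Big-endian: lowest address holds the most-significant byte.
The bytes are already most-significant first: 0x47443B3B33F81146.
0x47443B3B33F81146 = 5135294600570212678.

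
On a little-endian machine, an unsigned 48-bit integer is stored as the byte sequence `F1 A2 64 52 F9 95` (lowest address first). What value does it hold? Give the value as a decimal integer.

164898061722353

Little-endian stores the least-significant byte at the lowest address.
Reassemble most-significant byte first: 95 F9 52 64 A2 F1 → 0x95F95264A2F1.
0x95F95264A2F1 = 164898061722353.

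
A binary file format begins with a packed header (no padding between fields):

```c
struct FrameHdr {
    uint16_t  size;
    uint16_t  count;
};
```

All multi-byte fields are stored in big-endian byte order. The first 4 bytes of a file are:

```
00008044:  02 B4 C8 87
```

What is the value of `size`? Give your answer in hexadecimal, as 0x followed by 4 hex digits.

0x02B4

`size` is the first field, at byte offset 0, occupying 2 bytes.
Bytes at offsets 0..1: 02 B4.
In big-endian order the high byte comes first in memory.
The bytes are already most-significant first: 0x02B4.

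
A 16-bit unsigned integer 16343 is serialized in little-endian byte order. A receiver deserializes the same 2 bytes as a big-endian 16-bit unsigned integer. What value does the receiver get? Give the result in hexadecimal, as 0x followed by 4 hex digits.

16343 in 16-bit hexadecimal is 0x3FD7.
Stored little-endian, the bytes at ascending addresses are D7 3F.
Read back as big-endian, the last byte is least significant, giving 0xD73F.

0xD73F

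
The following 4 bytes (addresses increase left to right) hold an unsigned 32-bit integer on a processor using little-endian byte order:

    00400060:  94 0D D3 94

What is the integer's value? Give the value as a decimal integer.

2496859540

In little-endian order the low byte comes first in memory.
Reassemble most-significant byte first: 94 D3 0D 94 → 0x94D30D94.
0x94D30D94 = 2496859540.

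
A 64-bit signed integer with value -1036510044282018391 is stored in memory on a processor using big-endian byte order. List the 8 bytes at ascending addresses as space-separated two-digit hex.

F1 9D 93 9B 3C 72 25 A9

Two's complement of -1036510044282018391 in 64 bits: 1036510044282018391 = 0x0E626C64C38DDA57; invert → 0xF19D939B3C7225A8; add 1 → 0xF19D939B3C7225A9.
Split into bytes (most-significant first): F1 9D 93 9B 3C 72 25 A9.
Big-endian stores the most-significant byte at the lowest address.
So the memory order matches the most-significant-first order: F1 9D 93 9B 3C 72 25 A9.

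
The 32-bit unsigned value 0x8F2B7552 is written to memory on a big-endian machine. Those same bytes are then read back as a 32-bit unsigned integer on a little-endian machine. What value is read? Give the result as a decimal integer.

1383410575

Stored big-endian, the bytes at ascending addresses are 8F 2B 75 52.
Read back as little-endian, the first byte is least significant, giving 0x52752B8F.
0x52752B8F = 1383410575.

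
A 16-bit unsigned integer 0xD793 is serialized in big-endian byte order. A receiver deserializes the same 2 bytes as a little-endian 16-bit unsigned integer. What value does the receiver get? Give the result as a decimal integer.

Stored big-endian, the bytes at ascending addresses are D7 93.
Read back as little-endian, the first byte is least significant, giving 0x93D7.
0x93D7 = 37847.

37847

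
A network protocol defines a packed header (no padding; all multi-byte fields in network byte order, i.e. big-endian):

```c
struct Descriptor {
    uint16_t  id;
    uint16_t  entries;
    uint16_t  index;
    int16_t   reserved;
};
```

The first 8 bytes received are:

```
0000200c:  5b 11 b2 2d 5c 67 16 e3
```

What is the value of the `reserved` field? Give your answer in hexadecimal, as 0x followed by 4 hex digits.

`reserved` follows `id` (2 B), `entries` (2 B), `index` (2 B), so it starts at offset 2 + 2 + 2 = 6 and occupies 2 bytes.
Bytes at offsets 6..7: 16 E3.
In big-endian order the high byte comes first in memory.
The bytes are already most-significant first: 0x16E3.

0x16E3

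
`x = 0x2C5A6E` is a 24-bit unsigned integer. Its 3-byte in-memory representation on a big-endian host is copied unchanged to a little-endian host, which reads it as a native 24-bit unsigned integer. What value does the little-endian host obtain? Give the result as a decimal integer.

Stored big-endian, the bytes at ascending addresses are 2C 5A 6E.
Read back as little-endian, the first byte is least significant, giving 0x6E5A2C.
0x6E5A2C = 7232044.

7232044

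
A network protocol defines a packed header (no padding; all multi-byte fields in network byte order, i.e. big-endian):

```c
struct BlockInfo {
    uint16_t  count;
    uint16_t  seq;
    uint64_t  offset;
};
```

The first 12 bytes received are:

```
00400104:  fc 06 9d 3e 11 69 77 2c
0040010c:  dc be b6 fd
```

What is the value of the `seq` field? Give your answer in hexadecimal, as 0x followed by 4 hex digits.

0x9D3E

`seq` follows `count` (2 bytes), so it starts at byte offset 2 and occupies 2 bytes.
Bytes at offsets 2..3: 9D 3E.
Big-endian: lowest address holds the most-significant byte.
The bytes are already most-significant first: 0x9D3E.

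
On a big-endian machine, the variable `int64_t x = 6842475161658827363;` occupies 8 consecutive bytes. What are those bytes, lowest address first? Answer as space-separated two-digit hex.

6842475161658827363 in hexadecimal, padded to 64 bits, is 0x5EF55AE8131BA263.
Split into bytes (most-significant first): 5E F5 5A E8 13 1B A2 63.
Big-endian: lowest address holds the most-significant byte.
So the memory order matches the most-significant-first order: 5E F5 5A E8 13 1B A2 63.

5E F5 5A E8 13 1B A2 63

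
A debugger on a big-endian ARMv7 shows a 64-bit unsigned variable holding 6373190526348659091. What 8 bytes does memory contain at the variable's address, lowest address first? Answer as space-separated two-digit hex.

6373190526348659091 in hexadecimal, padded to 64 bits, is 0x58721F0460E58993.
Split into bytes (most-significant first): 58 72 1F 04 60 E5 89 93.
In big-endian order the high byte comes first in memory.
So the memory order matches the most-significant-first order: 58 72 1F 04 60 E5 89 93.

58 72 1F 04 60 E5 89 93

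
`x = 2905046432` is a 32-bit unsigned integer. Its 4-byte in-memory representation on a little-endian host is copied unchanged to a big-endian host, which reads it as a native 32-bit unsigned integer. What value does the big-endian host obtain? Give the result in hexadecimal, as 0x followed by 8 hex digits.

2905046432 in 32-bit hexadecimal is 0xAD277DA0.
Stored little-endian, the bytes at ascending addresses are A0 7D 27 AD.
Read back as big-endian, the last byte is least significant, giving 0xA07D27AD.

0xA07D27AD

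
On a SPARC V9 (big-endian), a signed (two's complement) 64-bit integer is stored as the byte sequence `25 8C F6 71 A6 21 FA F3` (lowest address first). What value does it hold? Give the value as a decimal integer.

2705808444121807603

In big-endian order the high byte comes first in memory.
The bytes are already most-significant first: 0x258CF671A621FAF3.
0x258CF671A621FAF3 = 2705808444121807603.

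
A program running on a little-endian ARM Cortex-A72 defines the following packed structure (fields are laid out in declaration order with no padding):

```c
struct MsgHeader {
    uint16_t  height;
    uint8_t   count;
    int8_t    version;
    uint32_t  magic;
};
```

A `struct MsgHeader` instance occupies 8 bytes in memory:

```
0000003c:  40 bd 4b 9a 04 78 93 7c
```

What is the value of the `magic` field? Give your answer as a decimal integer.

`magic` follows `height` (2 B), `count` (1 B), `version` (1 B), so it starts at offset 2 + 1 + 1 = 4 and occupies 4 bytes.
Bytes at offsets 4..7: 04 78 93 7C.
Little-endian: lowest address holds the least-significant byte.
Reassemble most-significant byte first: 7C 93 78 04 → 0x7C937804.
0x7C937804 = 2090039300.

2090039300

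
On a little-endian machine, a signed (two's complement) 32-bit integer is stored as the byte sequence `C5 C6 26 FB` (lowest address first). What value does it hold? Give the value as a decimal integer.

In little-endian order the low byte comes first in memory.
Reassemble most-significant byte first: FB 26 C6 C5 → 0xFB26C6C5.
Top bit is set, so as a signed 32-bit value this is 0xFB26C6C5 − 2^32 = -81344827.

-81344827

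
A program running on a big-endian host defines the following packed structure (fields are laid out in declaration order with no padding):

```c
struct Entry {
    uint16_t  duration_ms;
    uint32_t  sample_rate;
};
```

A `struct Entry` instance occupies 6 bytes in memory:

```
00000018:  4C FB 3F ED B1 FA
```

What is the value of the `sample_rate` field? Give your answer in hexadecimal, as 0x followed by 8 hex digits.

`sample_rate` follows `duration_ms` (2 bytes), so it starts at byte offset 2 and occupies 4 bytes.
Bytes at offsets 2..5: 3F ED B1 FA.
Big-endian stores the most-significant byte at the lowest address.
The bytes are already most-significant first: 0x3FEDB1FA.

0x3FEDB1FA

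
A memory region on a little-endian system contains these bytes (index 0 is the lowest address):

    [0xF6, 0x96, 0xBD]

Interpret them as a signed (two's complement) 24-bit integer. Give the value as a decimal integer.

In little-endian order the low byte comes first in memory.
Reassemble most-significant byte first: BD 96 F6 → 0xBD96F6.
Top bit is set, so as a signed 24-bit value this is 0xBD96F6 − 2^24 = -4352266.

-4352266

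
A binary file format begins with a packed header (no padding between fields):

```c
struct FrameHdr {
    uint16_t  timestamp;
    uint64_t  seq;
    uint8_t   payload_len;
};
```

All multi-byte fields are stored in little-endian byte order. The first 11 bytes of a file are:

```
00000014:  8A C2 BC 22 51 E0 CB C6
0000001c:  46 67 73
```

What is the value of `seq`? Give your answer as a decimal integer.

7441854013220397756

`seq` follows `timestamp` (2 bytes), so it starts at byte offset 2 and occupies 8 bytes.
Bytes at offsets 2..9: BC 22 51 E0 CB C6 46 67.
In little-endian order the low byte comes first in memory.
Reassemble most-significant byte first: 67 46 C6 CB E0 51 22 BC → 0x6746C6CBE05122BC.
0x6746C6CBE05122BC = 7441854013220397756.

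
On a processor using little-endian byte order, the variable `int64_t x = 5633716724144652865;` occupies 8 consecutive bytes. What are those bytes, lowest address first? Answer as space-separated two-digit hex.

41 C2 D1 0B 83 FB 2E 4E

5633716724144652865 in hexadecimal, padded to 64 bits, is 0x4E2EFB830BD1C241.
Split into bytes (most-significant first): 4E 2E FB 83 0B D1 C2 41.
In little-endian order the low byte comes first in memory.
So at ascending addresses the bytes are 41 C2 D1 0B 83 FB 2E 4E.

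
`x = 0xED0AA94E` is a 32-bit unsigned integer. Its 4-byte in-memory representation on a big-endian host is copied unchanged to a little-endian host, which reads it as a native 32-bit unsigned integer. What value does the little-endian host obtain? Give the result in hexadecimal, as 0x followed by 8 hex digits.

0x4EA90AED

Stored big-endian, the bytes at ascending addresses are ED 0A A9 4E.
Read back as little-endian, the first byte is least significant, giving 0x4EA90AED.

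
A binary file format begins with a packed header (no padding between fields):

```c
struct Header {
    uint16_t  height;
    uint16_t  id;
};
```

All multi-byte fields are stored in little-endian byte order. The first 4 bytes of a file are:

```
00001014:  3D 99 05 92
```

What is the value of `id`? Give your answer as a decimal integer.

37381

`id` follows `height` (2 bytes), so it starts at byte offset 2 and occupies 2 bytes.
Bytes at offsets 2..3: 05 92.
Little-endian: lowest address holds the least-significant byte.
Reassemble most-significant byte first: 92 05 → 0x9205.
0x9205 = 37381.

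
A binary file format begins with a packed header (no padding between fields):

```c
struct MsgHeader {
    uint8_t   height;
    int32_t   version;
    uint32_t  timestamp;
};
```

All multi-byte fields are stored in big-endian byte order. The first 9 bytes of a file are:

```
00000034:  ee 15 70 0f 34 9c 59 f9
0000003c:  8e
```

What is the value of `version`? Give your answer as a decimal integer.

359665460

`version` follows `height` (1 byte), so it starts at byte offset 1 and occupies 4 bytes.
Bytes at offsets 1..4: 15 70 0F 34.
Big-endian stores the most-significant byte at the lowest address.
The bytes are already most-significant first: 0x15700F34.
0x15700F34 = 359665460.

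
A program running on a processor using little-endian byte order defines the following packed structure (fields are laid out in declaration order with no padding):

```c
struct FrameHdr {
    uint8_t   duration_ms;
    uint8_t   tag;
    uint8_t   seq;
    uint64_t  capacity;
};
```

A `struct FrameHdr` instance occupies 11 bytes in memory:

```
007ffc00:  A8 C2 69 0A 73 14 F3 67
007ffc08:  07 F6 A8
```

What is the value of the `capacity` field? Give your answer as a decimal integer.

12174926785683944202

`capacity` follows `duration_ms` (1 B), `tag` (1 B), `seq` (1 B), so it starts at offset 1 + 1 + 1 = 3 and occupies 8 bytes.
Bytes at offsets 3..10: 0A 73 14 F3 67 07 F6 A8.
Little-endian: lowest address holds the least-significant byte.
Reassemble most-significant byte first: A8 F6 07 67 F3 14 73 0A → 0xA8F60767F314730A.
0xA8F60767F314730A = 12174926785683944202.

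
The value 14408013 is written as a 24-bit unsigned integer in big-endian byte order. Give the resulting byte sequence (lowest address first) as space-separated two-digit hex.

14408013 in hexadecimal, padded to 24 bits, is 0xDBD94D.
Split into bytes (most-significant first): DB D9 4D.
In big-endian order the high byte comes first in memory.
So the memory order matches the most-significant-first order: DB D9 4D.

DB D9 4D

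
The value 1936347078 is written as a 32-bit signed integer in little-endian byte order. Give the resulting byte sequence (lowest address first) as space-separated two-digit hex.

1936347078 in hexadecimal, padded to 32 bits, is 0x736A4FC6.
Split into bytes (most-significant first): 73 6A 4F C6.
Little-endian stores the least-significant byte at the lowest address.
So at ascending addresses the bytes are C6 4F 6A 73.

C6 4F 6A 73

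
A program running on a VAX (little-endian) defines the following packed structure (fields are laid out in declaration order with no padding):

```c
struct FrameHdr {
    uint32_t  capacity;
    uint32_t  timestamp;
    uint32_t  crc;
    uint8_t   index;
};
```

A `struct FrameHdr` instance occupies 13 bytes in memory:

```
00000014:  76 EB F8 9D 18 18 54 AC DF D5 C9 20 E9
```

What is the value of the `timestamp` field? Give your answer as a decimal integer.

`timestamp` follows `capacity` (4 bytes), so it starts at byte offset 4 and occupies 4 bytes.
Bytes at offsets 4..7: 18 18 54 AC.
Little-endian: lowest address holds the least-significant byte.
Reassemble most-significant byte first: AC 54 18 18 → 0xAC541818.
0xAC541818 = 2891192344.

2891192344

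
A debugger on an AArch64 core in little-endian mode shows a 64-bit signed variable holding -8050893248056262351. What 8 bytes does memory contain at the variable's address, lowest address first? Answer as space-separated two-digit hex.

31 01 04 11 3F 7B 45 90

Two's complement of -8050893248056262351 in 64 bits: 8050893248056262351 = 0x6FBA84C0EEFBFECF; invert → 0x90457B3F11040130; add 1 → 0x90457B3F11040131.
Split into bytes (most-significant first): 90 45 7B 3F 11 04 01 31.
Little-endian stores the least-significant byte at the lowest address.
So at ascending addresses the bytes are 31 01 04 11 3F 7B 45 90.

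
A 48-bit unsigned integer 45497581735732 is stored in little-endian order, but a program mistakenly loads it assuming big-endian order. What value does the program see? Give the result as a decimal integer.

45497581735732 in 48-bit hexadecimal is 0x29613B328F34.
Stored little-endian, the bytes at ascending addresses are 34 8F 32 3B 61 29.
Read back as big-endian, the last byte is least significant, giving 0x348F323B6129.
0x348F323B6129 = 57789627719977.

57789627719977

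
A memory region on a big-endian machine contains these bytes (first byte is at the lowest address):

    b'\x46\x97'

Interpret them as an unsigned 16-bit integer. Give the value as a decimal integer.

18071

Big-endian: lowest address holds the most-significant byte.
The bytes are already most-significant first: 0x4697.
0x4697 = 18071.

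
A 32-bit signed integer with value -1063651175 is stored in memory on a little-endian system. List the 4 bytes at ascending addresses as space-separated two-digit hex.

99 F8 99 C0

Two's complement of -1063651175 in 32 bits: 1063651175 = 0x3F660767; invert → 0xC099F898; add 1 → 0xC099F899.
Split into bytes (most-significant first): C0 99 F8 99.
Little-endian: lowest address holds the least-significant byte.
So at ascending addresses the bytes are 99 F8 99 C0.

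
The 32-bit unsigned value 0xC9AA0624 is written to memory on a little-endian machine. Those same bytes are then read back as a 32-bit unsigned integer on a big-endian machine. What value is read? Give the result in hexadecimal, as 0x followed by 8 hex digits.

Stored little-endian, the bytes at ascending addresses are 24 06 AA C9.
Read back as big-endian, the last byte is least significant, giving 0x2406AAC9.

0x2406AAC9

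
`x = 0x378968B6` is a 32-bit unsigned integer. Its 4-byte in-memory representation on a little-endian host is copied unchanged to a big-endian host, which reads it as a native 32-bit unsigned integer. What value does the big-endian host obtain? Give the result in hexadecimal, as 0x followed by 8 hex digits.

0xB6688937

Stored little-endian, the bytes at ascending addresses are B6 68 89 37.
Read back as big-endian, the last byte is least significant, giving 0xB6688937.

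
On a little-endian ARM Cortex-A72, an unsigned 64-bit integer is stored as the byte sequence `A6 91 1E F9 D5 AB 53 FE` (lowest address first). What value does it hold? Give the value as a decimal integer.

18326180244196594086

Little-endian: lowest address holds the least-significant byte.
Reassemble most-significant byte first: FE 53 AB D5 F9 1E 91 A6 → 0xFE53ABD5F91E91A6.
0xFE53ABD5F91E91A6 = 18326180244196594086.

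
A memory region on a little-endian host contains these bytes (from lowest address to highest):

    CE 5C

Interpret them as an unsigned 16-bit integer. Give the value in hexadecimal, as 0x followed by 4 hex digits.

Little-endian: lowest address holds the least-significant byte.
Reassemble most-significant byte first: 5C CE → 0x5CCE.

0x5CCE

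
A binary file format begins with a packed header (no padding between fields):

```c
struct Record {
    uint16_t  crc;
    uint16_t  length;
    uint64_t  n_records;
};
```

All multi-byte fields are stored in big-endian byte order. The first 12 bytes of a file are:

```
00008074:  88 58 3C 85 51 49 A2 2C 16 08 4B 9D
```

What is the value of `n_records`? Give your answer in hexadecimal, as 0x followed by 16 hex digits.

0x5149A22C16084B9D

`n_records` follows `crc` (2 B), `length` (2 B), so it starts at offset 2 + 2 = 4 and occupies 8 bytes.
Bytes at offsets 4..11: 51 49 A2 2C 16 08 4B 9D.
In big-endian order the high byte comes first in memory.
The bytes are already most-significant first: 0x5149A22C16084B9D.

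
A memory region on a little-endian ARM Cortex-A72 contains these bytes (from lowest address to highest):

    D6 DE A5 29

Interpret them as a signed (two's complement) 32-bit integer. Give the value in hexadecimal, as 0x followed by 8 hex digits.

0x29A5DED6

In little-endian order the low byte comes first in memory.
Reassemble most-significant byte first: 29 A5 DE D6 → 0x29A5DED6.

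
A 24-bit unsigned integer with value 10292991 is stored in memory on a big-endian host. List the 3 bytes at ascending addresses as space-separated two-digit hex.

10292991 in hexadecimal, padded to 24 bits, is 0x9D0EFF.
Split into bytes (most-significant first): 9D 0E FF.
In big-endian order the high byte comes first in memory.
So the memory order matches the most-significant-first order: 9D 0E FF.

9D 0E FF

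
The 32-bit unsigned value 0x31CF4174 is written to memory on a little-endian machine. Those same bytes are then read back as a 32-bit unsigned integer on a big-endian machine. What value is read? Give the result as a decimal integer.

Stored little-endian, the bytes at ascending addresses are 74 41 CF 31.
Read back as big-endian, the last byte is least significant, giving 0x7441CF31.
0x7441CF31 = 1950469937.

1950469937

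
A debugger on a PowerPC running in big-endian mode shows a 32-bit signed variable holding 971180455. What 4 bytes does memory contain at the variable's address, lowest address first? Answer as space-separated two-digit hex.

39 E3 09 A7

971180455 in hexadecimal, padded to 32 bits, is 0x39E309A7.
Split into bytes (most-significant first): 39 E3 09 A7.
In big-endian order the high byte comes first in memory.
So the memory order matches the most-significant-first order: 39 E3 09 A7.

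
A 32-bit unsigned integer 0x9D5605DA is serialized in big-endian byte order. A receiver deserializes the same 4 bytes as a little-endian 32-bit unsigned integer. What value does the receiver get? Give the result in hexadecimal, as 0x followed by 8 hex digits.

Stored big-endian, the bytes at ascending addresses are 9D 56 05 DA.
Read back as little-endian, the first byte is least significant, giving 0xDA05569D.

0xDA05569D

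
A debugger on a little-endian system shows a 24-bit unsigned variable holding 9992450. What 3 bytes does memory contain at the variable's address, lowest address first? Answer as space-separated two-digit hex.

9992450 in hexadecimal, padded to 24 bits, is 0x987902.
Split into bytes (most-significant first): 98 79 02.
Little-endian stores the least-significant byte at the lowest address.
So at ascending addresses the bytes are 02 79 98.

02 79 98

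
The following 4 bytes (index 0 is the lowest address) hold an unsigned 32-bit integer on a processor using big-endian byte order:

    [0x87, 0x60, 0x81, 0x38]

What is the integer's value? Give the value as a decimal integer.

Big-endian stores the most-significant byte at the lowest address.
The bytes are already most-significant first: 0x87608138.
0x87608138 = 2271248696.

2271248696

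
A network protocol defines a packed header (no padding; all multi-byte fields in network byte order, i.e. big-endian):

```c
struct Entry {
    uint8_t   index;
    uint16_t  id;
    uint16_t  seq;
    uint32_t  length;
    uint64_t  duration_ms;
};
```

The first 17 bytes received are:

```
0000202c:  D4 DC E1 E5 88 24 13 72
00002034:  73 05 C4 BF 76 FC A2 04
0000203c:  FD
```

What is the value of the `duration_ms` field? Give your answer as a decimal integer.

`duration_ms` follows `index` (1 B), `id` (2 B), `seq` (2 B), `length` (4 B), so it starts at offset 1 + 2 + 2 + 4 = 9 and occupies 8 bytes.
Bytes at offsets 9..16: 05 C4 BF 76 FC A2 04 FD.
In big-endian order the high byte comes first in memory.
The bytes are already most-significant first: 0x05C4BF76FCA204FD.
0x05C4BF76FCA204FD = 415667583390450941.

415667583390450941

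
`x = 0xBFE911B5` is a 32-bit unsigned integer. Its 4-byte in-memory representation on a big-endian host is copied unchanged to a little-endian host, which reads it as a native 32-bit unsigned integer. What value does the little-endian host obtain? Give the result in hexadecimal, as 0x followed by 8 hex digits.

Stored big-endian, the bytes at ascending addresses are BF E9 11 B5.
Read back as little-endian, the first byte is least significant, giving 0xB511E9BF.

0xB511E9BF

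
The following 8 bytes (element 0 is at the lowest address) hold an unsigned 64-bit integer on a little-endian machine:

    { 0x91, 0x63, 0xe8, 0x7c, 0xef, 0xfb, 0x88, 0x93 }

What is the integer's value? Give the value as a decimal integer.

10631023926419415953

In little-endian order the low byte comes first in memory.
Reassemble most-significant byte first: 93 88 FB EF 7C E8 63 91 → 0x9388FBEF7CE86391.
0x9388FBEF7CE86391 = 10631023926419415953.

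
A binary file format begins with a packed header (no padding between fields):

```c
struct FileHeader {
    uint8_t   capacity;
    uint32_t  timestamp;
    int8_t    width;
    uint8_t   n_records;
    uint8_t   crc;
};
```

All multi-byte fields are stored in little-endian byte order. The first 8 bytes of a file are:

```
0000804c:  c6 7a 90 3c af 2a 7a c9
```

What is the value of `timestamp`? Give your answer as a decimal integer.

2939981946

`timestamp` follows `capacity` (1 byte), so it starts at byte offset 1 and occupies 4 bytes.
Bytes at offsets 1..4: 7A 90 3C AF.
Little-endian stores the least-significant byte at the lowest address.
Reassemble most-significant byte first: AF 3C 90 7A → 0xAF3C907A.
0xAF3C907A = 2939981946.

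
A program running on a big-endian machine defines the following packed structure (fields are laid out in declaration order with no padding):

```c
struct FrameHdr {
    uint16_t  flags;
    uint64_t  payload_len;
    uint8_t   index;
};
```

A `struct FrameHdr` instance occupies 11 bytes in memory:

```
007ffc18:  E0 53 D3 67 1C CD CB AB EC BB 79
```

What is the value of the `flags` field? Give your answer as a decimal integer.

57427

`flags` is the first field, at byte offset 0, occupying 2 bytes.
Bytes at offsets 0..1: E0 53.
Big-endian stores the most-significant byte at the lowest address.
The bytes are already most-significant first: 0xE053.
0xE053 = 57427.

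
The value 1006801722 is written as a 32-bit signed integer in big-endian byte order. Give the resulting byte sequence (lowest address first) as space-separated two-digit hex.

1006801722 in hexadecimal, padded to 32 bits, is 0x3C02933A.
Split into bytes (most-significant first): 3C 02 93 3A.
Big-endian: lowest address holds the most-significant byte.
So the memory order matches the most-significant-first order: 3C 02 93 3A.

3C 02 93 3A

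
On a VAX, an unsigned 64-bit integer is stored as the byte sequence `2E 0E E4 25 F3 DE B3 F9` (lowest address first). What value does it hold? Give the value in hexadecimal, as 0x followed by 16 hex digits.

0xF9B3DEF325E40E2E

Little-endian stores the least-significant byte at the lowest address.
Reassemble most-significant byte first: F9 B3 DE F3 25 E4 0E 2E → 0xF9B3DEF325E40E2E.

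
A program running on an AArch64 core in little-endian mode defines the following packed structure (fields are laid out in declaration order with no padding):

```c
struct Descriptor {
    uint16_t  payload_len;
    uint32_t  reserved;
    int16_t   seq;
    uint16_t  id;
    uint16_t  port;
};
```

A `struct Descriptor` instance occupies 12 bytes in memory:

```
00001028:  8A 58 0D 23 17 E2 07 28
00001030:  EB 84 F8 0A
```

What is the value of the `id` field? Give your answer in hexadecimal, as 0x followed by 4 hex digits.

`id` follows `payload_len` (2 B), `reserved` (4 B), `seq` (2 B), so it starts at offset 2 + 4 + 2 = 8 and occupies 2 bytes.
Bytes at offsets 8..9: EB 84.
Little-endian: lowest address holds the least-significant byte.
Reassemble most-significant byte first: 84 EB → 0x84EB.

0x84EB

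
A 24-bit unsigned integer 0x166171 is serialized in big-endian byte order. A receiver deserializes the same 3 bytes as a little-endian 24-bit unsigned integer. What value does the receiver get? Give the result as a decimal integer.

Stored big-endian, the bytes at ascending addresses are 16 61 71.
Read back as little-endian, the first byte is least significant, giving 0x716116.
0x716116 = 7430422.

7430422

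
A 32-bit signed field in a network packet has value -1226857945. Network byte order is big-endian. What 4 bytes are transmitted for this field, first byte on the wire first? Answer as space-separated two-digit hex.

B6 DF A2 27

Two's complement of -1226857945 in 32 bits: 1226857945 = 0x49205DD9; invert → 0xB6DFA226; add 1 → 0xB6DFA227.
Split into bytes (most-significant first): B6 DF A2 27.
Big-endian stores the most-significant byte at the lowest address.
So the memory order matches the most-significant-first order: B6 DF A2 27.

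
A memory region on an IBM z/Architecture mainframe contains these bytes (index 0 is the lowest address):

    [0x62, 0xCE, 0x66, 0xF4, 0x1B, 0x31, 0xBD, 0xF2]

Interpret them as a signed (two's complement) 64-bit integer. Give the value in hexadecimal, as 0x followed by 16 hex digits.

In big-endian order the high byte comes first in memory.
The bytes are already most-significant first: 0x62CE66F41B31BDF2.

0x62CE66F41B31BDF2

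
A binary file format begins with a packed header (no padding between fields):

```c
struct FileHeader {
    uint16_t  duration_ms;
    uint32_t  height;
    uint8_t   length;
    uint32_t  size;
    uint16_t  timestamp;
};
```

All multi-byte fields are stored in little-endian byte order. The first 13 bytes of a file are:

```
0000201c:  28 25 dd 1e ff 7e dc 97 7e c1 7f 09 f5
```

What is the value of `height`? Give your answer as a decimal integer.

`height` follows `duration_ms` (2 bytes), so it starts at byte offset 2 and occupies 4 bytes.
Bytes at offsets 2..5: DD 1E FF 7E.
Little-endian stores the least-significant byte at the lowest address.
Reassemble most-significant byte first: 7E FF 1E DD → 0x7EFF1EDD.
0x7EFF1EDD = 2130648797.

2130648797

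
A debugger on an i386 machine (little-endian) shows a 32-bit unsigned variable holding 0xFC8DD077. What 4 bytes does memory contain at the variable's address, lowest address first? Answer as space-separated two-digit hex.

Split into bytes (most-significant first): FC 8D D0 77.
In little-endian order the low byte comes first in memory.
So at ascending addresses the bytes are 77 D0 8D FC.

77 D0 8D FC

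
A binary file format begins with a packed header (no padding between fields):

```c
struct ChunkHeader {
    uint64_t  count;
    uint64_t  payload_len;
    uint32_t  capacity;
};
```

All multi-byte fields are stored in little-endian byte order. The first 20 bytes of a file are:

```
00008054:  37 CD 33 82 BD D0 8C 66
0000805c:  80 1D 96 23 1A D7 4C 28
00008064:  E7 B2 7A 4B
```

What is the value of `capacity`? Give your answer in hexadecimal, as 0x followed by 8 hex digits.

`capacity` follows `count` (8 B), `payload_len` (8 B), so it starts at offset 8 + 8 = 16 and occupies 4 bytes.
Bytes at offsets 16..19: E7 B2 7A 4B.
Little-endian: lowest address holds the least-significant byte.
Reassemble most-significant byte first: 4B 7A B2 E7 → 0x4B7AB2E7.

0x4B7AB2E7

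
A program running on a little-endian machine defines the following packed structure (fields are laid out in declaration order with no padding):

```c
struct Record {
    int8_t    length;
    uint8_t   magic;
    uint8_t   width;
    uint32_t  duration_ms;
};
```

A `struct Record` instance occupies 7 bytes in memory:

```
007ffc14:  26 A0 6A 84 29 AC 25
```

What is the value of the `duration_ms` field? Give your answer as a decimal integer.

`duration_ms` follows `length` (1 B), `magic` (1 B), `width` (1 B), so it starts at offset 1 + 1 + 1 = 3 and occupies 4 bytes.
Bytes at offsets 3..6: 84 29 AC 25.
In little-endian order the low byte comes first in memory.
Reassemble most-significant byte first: 25 AC 29 84 → 0x25AC2984.
0x25AC2984 = 632039812.

632039812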